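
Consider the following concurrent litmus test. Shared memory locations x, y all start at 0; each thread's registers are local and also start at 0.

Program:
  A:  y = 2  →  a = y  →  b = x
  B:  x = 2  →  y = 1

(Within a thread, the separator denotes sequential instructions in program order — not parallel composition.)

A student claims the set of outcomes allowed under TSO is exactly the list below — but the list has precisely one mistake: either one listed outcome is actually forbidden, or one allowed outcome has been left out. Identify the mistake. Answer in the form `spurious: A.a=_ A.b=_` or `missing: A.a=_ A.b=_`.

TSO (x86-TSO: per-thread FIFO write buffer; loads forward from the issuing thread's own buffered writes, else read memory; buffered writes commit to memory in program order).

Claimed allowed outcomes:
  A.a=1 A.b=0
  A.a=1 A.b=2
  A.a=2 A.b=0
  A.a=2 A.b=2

spurious: A.a=1 A.b=0

outcome vector order: (A.a,A.b)
[TSO] allowed = {(1,2); (2,0); (2,2)}
claimed∖TSO = {(1,0)}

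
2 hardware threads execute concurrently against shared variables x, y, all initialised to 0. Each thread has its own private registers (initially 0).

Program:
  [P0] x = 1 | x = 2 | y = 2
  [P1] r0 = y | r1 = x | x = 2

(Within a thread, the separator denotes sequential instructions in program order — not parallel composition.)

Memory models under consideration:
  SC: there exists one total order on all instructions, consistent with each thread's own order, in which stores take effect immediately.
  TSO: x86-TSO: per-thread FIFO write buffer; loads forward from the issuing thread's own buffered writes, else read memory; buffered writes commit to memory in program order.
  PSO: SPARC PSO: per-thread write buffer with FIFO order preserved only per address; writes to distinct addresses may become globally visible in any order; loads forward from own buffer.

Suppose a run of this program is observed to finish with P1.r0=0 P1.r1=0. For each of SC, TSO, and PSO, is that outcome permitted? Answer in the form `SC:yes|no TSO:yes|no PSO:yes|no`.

SC:yes TSO:yes PSO:yes

outcome vector order: (P1.r0,P1.r1)
SC: 4 outcomes — {<0 0>; <0 1>; <0 2>; <2 2>}
TSO: 4 outcomes — {<0 0>; <0 1>; <0 2>; <2 2>}
PSO: 6 outcomes — {<0 0>; <0 1>; <0 2>; <2 0>; <2 1>; <2 2>}
target <0 0> ∈ {SC,TSO,PSO}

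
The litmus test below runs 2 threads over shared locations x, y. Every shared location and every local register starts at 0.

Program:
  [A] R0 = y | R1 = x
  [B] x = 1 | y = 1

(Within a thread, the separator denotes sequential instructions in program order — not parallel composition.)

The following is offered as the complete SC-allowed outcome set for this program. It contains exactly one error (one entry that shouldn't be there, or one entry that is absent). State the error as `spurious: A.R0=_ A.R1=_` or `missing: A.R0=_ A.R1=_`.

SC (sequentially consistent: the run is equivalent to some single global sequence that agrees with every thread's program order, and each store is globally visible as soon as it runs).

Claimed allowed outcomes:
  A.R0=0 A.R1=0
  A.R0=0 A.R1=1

outcome vector order: (A.R0,A.R1)
[SC] allowed = {<0 0> <0 1> <1 1>}
SC∖claimed = {<1 1>}

missing: A.R0=1 A.R1=1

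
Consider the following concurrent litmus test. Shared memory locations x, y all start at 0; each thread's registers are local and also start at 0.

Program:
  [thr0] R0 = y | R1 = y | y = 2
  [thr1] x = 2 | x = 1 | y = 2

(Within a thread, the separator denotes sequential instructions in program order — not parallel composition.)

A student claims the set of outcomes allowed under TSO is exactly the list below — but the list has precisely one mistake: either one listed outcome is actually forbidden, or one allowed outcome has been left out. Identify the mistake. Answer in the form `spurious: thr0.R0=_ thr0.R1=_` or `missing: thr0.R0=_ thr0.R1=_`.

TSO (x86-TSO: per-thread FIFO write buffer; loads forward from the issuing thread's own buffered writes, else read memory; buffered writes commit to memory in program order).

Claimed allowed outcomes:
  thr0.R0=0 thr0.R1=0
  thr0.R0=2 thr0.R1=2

outcome vector order: (thr0.R0,thr0.R1)
[TSO] allowed = {0/0; 0/2; 2/2}
TSO∖claimed = {0/2}

missing: thr0.R0=0 thr0.R1=2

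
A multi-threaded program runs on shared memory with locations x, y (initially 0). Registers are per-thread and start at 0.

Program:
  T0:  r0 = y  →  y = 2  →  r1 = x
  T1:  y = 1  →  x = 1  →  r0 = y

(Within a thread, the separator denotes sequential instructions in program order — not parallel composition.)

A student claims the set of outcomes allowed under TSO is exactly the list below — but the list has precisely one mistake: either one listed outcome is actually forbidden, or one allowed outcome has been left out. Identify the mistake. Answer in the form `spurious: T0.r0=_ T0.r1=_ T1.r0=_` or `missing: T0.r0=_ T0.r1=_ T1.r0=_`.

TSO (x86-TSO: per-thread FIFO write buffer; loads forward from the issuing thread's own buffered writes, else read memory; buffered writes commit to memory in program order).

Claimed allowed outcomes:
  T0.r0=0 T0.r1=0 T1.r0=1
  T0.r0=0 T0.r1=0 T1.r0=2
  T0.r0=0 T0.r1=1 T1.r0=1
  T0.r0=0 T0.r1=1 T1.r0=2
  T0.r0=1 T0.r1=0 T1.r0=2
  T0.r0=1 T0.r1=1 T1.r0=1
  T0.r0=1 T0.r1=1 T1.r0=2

outcome vector order: (T0.r0,T0.r1,T1.r0)
[TSO] allowed = {(0,0,1); (0,0,2); (0,1,1); (0,1,2); (1,0,1); (1,0,2); (1,1,1); (1,1,2)}
TSO∖claimed = {(1,0,1)}

missing: T0.r0=1 T0.r1=0 T1.r0=1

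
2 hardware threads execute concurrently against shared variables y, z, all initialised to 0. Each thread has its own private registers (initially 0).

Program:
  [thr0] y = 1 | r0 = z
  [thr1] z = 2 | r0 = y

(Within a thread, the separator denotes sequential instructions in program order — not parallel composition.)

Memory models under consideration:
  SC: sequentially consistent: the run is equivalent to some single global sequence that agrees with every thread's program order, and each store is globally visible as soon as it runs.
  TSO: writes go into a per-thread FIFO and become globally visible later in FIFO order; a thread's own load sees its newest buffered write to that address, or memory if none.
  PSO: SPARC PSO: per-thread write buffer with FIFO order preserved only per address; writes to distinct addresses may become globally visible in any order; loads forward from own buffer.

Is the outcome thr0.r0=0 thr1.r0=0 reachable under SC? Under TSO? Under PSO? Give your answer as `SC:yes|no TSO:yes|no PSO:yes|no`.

outcome vector order: (thr0.r0,thr1.r0)
SC (3): 0/1 2/0 2/1
TSO (4): 0/0 0/1 2/0 2/1
PSO (4): 0/0 0/1 2/0 2/1
target 0/0 ∈ {TSO,PSO}

SC:no TSO:yes PSO:yes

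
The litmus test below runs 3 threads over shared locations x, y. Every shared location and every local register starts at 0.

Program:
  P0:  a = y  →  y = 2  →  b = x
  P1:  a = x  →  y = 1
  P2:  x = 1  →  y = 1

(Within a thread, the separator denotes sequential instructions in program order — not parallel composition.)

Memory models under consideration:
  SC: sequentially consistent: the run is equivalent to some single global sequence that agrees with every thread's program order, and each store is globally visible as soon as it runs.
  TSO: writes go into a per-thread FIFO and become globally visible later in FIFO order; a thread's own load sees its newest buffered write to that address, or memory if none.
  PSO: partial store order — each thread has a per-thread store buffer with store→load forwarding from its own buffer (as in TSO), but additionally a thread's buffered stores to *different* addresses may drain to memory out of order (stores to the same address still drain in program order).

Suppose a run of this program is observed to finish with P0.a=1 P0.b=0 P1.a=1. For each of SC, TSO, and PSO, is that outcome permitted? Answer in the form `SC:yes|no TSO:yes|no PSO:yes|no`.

outcome vector order: (P0.a,P0.b,P1.a)
under SC → 0/0/0, 0/0/1, 0/1/0, 0/1/1, 1/0/0, 1/1/0, 1/1/1
under TSO → 0/0/0, 0/0/1, 0/1/0, 0/1/1, 1/0/0, 1/1/0, 1/1/1
under PSO → 0/0/0, 0/0/1, 0/1/0, 0/1/1, 1/0/0, 1/0/1, 1/1/0, 1/1/1
target 1/0/1 ∈ {PSO}

SC:no TSO:no PSO:yes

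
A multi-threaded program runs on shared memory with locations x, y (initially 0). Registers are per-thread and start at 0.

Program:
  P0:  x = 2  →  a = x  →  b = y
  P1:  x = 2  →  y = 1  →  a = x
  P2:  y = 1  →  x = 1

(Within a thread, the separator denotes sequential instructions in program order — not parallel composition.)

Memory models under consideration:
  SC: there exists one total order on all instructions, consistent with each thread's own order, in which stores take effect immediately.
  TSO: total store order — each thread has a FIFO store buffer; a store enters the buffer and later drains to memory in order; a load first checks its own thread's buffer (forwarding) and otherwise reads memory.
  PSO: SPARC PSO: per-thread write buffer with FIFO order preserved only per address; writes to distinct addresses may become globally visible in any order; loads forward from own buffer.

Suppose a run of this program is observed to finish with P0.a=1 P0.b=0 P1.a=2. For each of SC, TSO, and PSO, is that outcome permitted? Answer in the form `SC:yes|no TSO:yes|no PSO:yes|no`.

SC:no TSO:no PSO:yes

outcome vector order: (P0.a,P0.b,P1.a)
under SC → 1/1/1, 1/1/2, 2/0/1, 2/0/2, 2/1/1, 2/1/2
under TSO → 1/1/1, 1/1/2, 2/0/1, 2/0/2, 2/1/1, 2/1/2
under PSO → 1/0/1, 1/0/2, 1/1/1, 1/1/2, 2/0/1, 2/0/2, 2/1/1, 2/1/2
target 1/0/2 ∈ {PSO}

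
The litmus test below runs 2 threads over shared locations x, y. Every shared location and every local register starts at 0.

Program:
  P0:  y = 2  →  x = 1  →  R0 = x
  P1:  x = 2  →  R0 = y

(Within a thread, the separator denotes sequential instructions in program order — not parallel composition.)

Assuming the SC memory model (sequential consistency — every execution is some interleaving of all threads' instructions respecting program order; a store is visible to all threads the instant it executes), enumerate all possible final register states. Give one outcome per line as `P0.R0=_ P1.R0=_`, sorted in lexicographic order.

P0.R0=1 P1.R0=0
P0.R0=1 P1.R0=2
P0.R0=2 P1.R0=2

outcome vector order: (P0.R0,P1.R0)
|SC outcomes| = 3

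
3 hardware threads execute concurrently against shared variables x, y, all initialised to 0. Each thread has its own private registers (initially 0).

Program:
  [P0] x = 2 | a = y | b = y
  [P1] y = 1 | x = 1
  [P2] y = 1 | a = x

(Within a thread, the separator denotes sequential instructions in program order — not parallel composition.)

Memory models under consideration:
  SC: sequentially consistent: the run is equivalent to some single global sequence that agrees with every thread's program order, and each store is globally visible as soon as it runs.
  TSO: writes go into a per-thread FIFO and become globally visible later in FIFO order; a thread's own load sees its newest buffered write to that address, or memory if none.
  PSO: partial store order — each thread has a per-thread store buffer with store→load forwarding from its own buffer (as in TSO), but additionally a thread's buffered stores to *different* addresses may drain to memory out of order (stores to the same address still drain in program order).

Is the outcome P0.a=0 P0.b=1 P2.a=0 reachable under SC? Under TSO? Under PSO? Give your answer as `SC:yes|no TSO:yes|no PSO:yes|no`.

SC:no TSO:yes PSO:yes

outcome vector order: (P0.a,P0.b,P2.a)
under SC → (0,0,1) (0,0,2) (0,1,1) (0,1,2) (1,1,0) (1,1,1) (1,1,2)
under TSO → (0,0,0) (0,0,1) (0,0,2) (0,1,0) (0,1,1) (0,1,2) (1,1,0) (1,1,1) (1,1,2)
under PSO → (0,0,0) (0,0,1) (0,0,2) (0,1,0) (0,1,1) (0,1,2) (1,1,0) (1,1,1) (1,1,2)
target (0,1,0) ∈ {TSO,PSO}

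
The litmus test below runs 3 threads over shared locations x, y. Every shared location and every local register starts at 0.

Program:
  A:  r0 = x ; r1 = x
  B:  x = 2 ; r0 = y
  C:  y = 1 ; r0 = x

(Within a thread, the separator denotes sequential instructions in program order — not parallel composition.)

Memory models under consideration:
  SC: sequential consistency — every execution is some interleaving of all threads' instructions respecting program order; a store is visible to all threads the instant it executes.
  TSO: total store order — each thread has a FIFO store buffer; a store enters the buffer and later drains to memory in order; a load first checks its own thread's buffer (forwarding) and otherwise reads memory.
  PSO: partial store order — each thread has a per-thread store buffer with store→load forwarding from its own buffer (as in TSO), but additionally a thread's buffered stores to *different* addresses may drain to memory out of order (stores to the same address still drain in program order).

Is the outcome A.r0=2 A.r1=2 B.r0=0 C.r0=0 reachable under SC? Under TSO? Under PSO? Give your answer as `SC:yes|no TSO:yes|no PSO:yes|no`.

SC:no TSO:yes PSO:yes

outcome vector order: (A.r0,A.r1,B.r0,C.r0)
SC (9): (0,0,0,2), (0,0,1,0), (0,0,1,2), (0,2,0,2), (0,2,1,0), (0,2,1,2), (2,2,0,2), (2,2,1,0), (2,2,1,2)
TSO (12): (0,0,0,0), (0,0,0,2), (0,0,1,0), (0,0,1,2), (0,2,0,0), (0,2,0,2), (0,2,1,0), (0,2,1,2), (2,2,0,0), (2,2,0,2), (2,2,1,0), (2,2,1,2)
PSO (12): (0,0,0,0), (0,0,0,2), (0,0,1,0), (0,0,1,2), (0,2,0,0), (0,2,0,2), (0,2,1,0), (0,2,1,2), (2,2,0,0), (2,2,0,2), (2,2,1,0), (2,2,1,2)
target (2,2,0,0) ∈ {TSO,PSO}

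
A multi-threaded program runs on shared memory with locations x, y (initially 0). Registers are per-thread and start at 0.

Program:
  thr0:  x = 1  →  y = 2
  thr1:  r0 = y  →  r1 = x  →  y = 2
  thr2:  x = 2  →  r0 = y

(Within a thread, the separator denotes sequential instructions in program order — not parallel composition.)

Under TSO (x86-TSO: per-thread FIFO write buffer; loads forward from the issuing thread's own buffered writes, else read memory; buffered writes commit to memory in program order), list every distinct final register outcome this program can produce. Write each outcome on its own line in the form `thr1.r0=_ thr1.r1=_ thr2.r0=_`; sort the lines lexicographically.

outcome vector order: (thr1.r0,thr1.r1,thr2.r0)
|TSO outcomes| = 10

thr1.r0=0 thr1.r1=0 thr2.r0=0
thr1.r0=0 thr1.r1=0 thr2.r0=2
thr1.r0=0 thr1.r1=1 thr2.r0=0
thr1.r0=0 thr1.r1=1 thr2.r0=2
thr1.r0=0 thr1.r1=2 thr2.r0=0
thr1.r0=0 thr1.r1=2 thr2.r0=2
thr1.r0=2 thr1.r1=1 thr2.r0=0
thr1.r0=2 thr1.r1=1 thr2.r0=2
thr1.r0=2 thr1.r1=2 thr2.r0=0
thr1.r0=2 thr1.r1=2 thr2.r0=2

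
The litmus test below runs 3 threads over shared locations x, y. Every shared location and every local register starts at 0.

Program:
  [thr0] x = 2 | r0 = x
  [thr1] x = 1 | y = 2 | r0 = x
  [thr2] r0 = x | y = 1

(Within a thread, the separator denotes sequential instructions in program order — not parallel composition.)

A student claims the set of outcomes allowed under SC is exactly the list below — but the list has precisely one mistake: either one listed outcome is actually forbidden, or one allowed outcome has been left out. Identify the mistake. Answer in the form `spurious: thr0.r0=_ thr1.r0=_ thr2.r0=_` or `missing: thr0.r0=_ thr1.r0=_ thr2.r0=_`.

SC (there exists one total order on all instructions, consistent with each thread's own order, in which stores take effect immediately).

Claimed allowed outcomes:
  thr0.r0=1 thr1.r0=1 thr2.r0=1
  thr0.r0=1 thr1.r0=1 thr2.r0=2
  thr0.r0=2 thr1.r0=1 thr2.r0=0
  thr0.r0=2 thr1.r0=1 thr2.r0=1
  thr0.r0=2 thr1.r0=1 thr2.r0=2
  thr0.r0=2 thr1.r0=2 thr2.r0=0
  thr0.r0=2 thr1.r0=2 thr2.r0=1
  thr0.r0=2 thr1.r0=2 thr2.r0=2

missing: thr0.r0=1 thr1.r0=1 thr2.r0=0

outcome vector order: (thr0.r0,thr1.r0,thr2.r0)
SC: 9 outcomes — {(1,1,0); (1,1,1); (1,1,2); (2,1,0); (2,1,1); (2,1,2); (2,2,0); (2,2,1); (2,2,2)}
SC∖claimed = {(1,1,0)}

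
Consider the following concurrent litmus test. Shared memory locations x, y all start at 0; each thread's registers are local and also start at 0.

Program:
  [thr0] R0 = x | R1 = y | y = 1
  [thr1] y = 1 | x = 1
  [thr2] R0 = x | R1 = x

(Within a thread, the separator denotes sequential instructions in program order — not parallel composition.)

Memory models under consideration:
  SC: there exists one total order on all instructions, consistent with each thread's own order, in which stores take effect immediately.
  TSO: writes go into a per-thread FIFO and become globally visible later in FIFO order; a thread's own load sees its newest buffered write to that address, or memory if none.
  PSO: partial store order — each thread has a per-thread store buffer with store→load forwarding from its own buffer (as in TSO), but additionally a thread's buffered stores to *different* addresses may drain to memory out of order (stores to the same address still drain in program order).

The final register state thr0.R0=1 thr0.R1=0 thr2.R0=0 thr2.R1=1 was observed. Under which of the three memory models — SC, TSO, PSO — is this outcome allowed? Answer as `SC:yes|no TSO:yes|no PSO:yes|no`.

outcome vector order: (thr0.R0,thr0.R1,thr2.R0,thr2.R1)
SC: 9 outcomes — {<0 0 0 0> <0 0 0 1> <0 0 1 1> <0 1 0 0> <0 1 0 1> <0 1 1 1> <1 1 0 0> <1 1 0 1> <1 1 1 1>}
TSO: 9 outcomes — {<0 0 0 0> <0 0 0 1> <0 0 1 1> <0 1 0 0> <0 1 0 1> <0 1 1 1> <1 1 0 0> <1 1 0 1> <1 1 1 1>}
PSO: 12 outcomes — {<0 0 0 0> <0 0 0 1> <0 0 1 1> <0 1 0 0> <0 1 0 1> <0 1 1 1> <1 0 0 0> <1 0 0 1> <1 0 1 1> <1 1 0 0> <1 1 0 1> <1 1 1 1>}
target <1 0 0 1> ∈ {PSO}

SC:no TSO:no PSO:yes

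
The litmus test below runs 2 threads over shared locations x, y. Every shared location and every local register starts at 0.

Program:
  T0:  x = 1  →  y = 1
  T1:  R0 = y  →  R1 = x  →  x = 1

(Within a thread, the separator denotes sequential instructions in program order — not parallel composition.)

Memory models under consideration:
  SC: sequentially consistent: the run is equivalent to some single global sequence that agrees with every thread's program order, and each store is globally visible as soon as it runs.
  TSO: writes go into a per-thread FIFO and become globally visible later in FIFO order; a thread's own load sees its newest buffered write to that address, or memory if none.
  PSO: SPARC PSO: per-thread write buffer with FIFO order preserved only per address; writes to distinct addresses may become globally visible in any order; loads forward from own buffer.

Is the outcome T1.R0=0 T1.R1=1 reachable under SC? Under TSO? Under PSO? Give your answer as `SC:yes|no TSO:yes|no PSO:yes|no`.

SC:yes TSO:yes PSO:yes

outcome vector order: (T1.R0,T1.R1)
SC: 3 outcomes — {00; 01; 11}
TSO: 3 outcomes — {00; 01; 11}
PSO: 4 outcomes — {00; 01; 10; 11}
target 01 ∈ {SC,TSO,PSO}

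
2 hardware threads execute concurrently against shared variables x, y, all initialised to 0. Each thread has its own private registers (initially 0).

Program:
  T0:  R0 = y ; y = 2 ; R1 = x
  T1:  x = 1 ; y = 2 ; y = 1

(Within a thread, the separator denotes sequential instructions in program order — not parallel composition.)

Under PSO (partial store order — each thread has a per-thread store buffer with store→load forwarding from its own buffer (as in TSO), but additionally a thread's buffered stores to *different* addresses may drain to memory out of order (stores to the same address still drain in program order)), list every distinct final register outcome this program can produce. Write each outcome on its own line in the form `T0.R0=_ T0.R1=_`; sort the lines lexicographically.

outcome vector order: (T0.R0,T0.R1)
|PSO outcomes| = 6

T0.R0=0 T0.R1=0
T0.R0=0 T0.R1=1
T0.R0=1 T0.R1=0
T0.R0=1 T0.R1=1
T0.R0=2 T0.R1=0
T0.R0=2 T0.R1=1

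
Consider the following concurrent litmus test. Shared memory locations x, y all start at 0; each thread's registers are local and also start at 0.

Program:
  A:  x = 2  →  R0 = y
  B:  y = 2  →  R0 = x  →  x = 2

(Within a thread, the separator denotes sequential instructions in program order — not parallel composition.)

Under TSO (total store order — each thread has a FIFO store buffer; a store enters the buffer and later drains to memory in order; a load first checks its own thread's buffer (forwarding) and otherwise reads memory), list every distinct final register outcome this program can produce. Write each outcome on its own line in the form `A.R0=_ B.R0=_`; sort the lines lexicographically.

A.R0=0 B.R0=0
A.R0=0 B.R0=2
A.R0=2 B.R0=0
A.R0=2 B.R0=2

outcome vector order: (A.R0,B.R0)
|TSO outcomes| = 4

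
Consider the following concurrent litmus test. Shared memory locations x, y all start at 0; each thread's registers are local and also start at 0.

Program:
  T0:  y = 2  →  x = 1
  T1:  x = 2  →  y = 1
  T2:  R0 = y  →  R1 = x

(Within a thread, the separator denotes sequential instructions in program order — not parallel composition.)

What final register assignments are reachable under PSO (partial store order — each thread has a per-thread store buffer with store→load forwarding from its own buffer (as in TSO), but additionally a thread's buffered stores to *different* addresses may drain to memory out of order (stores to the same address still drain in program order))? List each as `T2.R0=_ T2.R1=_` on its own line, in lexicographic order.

outcome vector order: (T2.R0,T2.R1)
|PSO outcomes| = 9

T2.R0=0 T2.R1=0
T2.R0=0 T2.R1=1
T2.R0=0 T2.R1=2
T2.R0=1 T2.R1=0
T2.R0=1 T2.R1=1
T2.R0=1 T2.R1=2
T2.R0=2 T2.R1=0
T2.R0=2 T2.R1=1
T2.R0=2 T2.R1=2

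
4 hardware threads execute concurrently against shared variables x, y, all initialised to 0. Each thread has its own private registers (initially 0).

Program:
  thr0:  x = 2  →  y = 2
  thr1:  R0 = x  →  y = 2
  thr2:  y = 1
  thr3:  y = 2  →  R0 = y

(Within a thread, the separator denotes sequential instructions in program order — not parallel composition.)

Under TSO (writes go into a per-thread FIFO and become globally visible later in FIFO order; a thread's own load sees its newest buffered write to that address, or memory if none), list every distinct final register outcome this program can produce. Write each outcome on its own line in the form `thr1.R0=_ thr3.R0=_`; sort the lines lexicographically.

thr1.R0=0 thr3.R0=1
thr1.R0=0 thr3.R0=2
thr1.R0=2 thr3.R0=1
thr1.R0=2 thr3.R0=2

outcome vector order: (thr1.R0,thr3.R0)
|TSO outcomes| = 4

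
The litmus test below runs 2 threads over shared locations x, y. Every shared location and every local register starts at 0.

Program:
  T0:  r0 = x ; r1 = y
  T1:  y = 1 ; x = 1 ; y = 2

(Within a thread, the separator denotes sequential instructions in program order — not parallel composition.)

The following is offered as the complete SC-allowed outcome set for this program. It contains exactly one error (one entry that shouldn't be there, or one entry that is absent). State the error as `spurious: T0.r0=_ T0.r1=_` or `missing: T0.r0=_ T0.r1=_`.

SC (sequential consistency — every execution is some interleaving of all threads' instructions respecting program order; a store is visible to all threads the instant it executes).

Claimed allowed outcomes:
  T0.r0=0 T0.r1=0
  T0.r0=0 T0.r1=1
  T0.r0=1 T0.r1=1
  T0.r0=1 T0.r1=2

outcome vector order: (T0.r0,T0.r1)
SC: 5 outcomes — {00; 01; 02; 11; 12}
SC∖claimed = {02}

missing: T0.r0=0 T0.r1=2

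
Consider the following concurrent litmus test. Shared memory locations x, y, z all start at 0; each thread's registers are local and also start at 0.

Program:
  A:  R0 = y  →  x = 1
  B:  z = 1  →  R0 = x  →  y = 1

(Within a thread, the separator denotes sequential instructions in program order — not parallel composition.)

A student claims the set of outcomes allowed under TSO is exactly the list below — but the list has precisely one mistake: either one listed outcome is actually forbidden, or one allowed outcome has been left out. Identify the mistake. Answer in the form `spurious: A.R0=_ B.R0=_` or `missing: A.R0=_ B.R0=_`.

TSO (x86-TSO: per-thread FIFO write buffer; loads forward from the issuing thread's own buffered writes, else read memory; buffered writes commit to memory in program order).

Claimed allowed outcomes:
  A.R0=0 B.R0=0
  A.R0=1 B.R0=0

outcome vector order: (A.R0,B.R0)
TSO (3): 0/0 0/1 1/0
TSO∖claimed = {0/1}

missing: A.R0=0 B.R0=1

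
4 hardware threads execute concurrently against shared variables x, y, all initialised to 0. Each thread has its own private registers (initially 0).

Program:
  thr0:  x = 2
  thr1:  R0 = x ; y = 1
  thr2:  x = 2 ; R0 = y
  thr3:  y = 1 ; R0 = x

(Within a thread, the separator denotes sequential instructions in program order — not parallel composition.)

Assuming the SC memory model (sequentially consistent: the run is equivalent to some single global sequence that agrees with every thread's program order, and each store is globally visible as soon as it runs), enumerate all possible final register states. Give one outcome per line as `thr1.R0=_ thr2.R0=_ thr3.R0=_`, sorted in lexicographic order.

outcome vector order: (thr1.R0,thr2.R0,thr3.R0)
|SC outcomes| = 6

thr1.R0=0 thr2.R0=0 thr3.R0=2
thr1.R0=0 thr2.R0=1 thr3.R0=0
thr1.R0=0 thr2.R0=1 thr3.R0=2
thr1.R0=2 thr2.R0=0 thr3.R0=2
thr1.R0=2 thr2.R0=1 thr3.R0=0
thr1.R0=2 thr2.R0=1 thr3.R0=2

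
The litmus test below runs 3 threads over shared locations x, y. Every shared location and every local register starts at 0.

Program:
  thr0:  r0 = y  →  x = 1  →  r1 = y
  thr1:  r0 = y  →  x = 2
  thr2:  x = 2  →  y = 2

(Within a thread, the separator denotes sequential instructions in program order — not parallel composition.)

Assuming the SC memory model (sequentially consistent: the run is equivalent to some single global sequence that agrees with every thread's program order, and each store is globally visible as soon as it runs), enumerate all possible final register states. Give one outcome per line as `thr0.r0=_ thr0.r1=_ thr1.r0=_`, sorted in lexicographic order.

thr0.r0=0 thr0.r1=0 thr1.r0=0
thr0.r0=0 thr0.r1=0 thr1.r0=2
thr0.r0=0 thr0.r1=2 thr1.r0=0
thr0.r0=0 thr0.r1=2 thr1.r0=2
thr0.r0=2 thr0.r1=2 thr1.r0=0
thr0.r0=2 thr0.r1=2 thr1.r0=2

outcome vector order: (thr0.r0,thr0.r1,thr1.r0)
|SC outcomes| = 6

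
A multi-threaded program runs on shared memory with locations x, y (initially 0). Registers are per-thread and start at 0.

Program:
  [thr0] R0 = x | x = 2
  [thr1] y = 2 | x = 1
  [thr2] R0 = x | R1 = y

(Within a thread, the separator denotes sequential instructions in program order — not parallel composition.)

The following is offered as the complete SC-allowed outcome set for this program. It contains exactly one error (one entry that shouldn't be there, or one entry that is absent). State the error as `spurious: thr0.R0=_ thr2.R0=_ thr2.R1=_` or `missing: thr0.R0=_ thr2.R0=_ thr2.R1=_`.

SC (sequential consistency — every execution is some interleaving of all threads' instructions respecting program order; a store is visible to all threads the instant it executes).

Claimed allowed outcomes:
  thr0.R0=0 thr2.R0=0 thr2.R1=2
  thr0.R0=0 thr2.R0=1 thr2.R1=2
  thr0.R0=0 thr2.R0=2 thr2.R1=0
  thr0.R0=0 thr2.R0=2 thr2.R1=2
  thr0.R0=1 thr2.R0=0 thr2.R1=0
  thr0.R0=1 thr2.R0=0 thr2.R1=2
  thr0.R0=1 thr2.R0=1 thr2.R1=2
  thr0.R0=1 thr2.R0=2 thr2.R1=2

missing: thr0.R0=0 thr2.R0=0 thr2.R1=0

outcome vector order: (thr0.R0,thr2.R0,thr2.R1)
SC (9): <0 0 0>; <0 0 2>; <0 1 2>; <0 2 0>; <0 2 2>; <1 0 0>; <1 0 2>; <1 1 2>; <1 2 2>
SC∖claimed = {<0 0 0>}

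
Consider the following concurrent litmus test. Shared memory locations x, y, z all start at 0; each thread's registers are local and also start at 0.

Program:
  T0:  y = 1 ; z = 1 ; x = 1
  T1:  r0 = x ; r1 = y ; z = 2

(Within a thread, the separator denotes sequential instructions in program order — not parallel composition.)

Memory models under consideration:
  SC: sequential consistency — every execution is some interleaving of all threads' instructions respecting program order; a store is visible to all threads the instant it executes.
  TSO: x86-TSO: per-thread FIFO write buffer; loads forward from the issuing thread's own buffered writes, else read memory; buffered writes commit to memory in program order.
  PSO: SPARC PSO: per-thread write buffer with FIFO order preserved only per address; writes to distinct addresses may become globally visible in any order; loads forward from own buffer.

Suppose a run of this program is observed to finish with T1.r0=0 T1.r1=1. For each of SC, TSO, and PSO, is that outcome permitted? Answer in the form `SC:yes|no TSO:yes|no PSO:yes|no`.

outcome vector order: (T1.r0,T1.r1)
SC: 3 outcomes — {<0 0>, <0 1>, <1 1>}
TSO: 3 outcomes — {<0 0>, <0 1>, <1 1>}
PSO: 4 outcomes — {<0 0>, <0 1>, <1 0>, <1 1>}
target <0 1> ∈ {SC,TSO,PSO}

SC:yes TSO:yes PSO:yes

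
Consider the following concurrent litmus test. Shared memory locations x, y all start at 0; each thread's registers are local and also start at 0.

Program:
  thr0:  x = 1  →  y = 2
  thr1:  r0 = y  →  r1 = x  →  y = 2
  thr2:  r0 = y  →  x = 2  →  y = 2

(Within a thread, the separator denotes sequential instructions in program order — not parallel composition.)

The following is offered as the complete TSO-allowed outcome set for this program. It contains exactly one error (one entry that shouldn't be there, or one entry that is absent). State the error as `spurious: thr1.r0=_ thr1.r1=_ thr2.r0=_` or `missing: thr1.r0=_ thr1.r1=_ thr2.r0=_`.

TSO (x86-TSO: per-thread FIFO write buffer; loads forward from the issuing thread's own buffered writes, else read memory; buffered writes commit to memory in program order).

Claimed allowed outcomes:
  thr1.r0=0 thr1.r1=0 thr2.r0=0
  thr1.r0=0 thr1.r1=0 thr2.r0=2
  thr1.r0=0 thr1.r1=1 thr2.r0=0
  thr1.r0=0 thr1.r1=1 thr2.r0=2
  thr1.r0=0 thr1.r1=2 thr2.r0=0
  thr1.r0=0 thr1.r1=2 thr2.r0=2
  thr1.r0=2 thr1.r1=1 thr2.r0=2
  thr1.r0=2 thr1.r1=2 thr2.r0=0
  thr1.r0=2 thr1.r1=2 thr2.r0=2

outcome vector order: (thr1.r0,thr1.r1,thr2.r0)
TSO: 10 outcomes — {0/0/0; 0/0/2; 0/1/0; 0/1/2; 0/2/0; 0/2/2; 2/1/0; 2/1/2; 2/2/0; 2/2/2}
TSO∖claimed = {2/1/0}

missing: thr1.r0=2 thr1.r1=1 thr2.r0=0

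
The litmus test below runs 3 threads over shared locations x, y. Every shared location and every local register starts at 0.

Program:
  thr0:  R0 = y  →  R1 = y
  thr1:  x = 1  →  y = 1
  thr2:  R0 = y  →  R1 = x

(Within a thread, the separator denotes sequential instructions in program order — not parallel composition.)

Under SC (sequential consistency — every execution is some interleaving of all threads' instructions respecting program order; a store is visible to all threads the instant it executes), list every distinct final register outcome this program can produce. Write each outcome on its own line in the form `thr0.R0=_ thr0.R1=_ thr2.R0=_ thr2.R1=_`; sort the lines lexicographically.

outcome vector order: (thr0.R0,thr0.R1,thr2.R0,thr2.R1)
|SC outcomes| = 9

thr0.R0=0 thr0.R1=0 thr2.R0=0 thr2.R1=0
thr0.R0=0 thr0.R1=0 thr2.R0=0 thr2.R1=1
thr0.R0=0 thr0.R1=0 thr2.R0=1 thr2.R1=1
thr0.R0=0 thr0.R1=1 thr2.R0=0 thr2.R1=0
thr0.R0=0 thr0.R1=1 thr2.R0=0 thr2.R1=1
thr0.R0=0 thr0.R1=1 thr2.R0=1 thr2.R1=1
thr0.R0=1 thr0.R1=1 thr2.R0=0 thr2.R1=0
thr0.R0=1 thr0.R1=1 thr2.R0=0 thr2.R1=1
thr0.R0=1 thr0.R1=1 thr2.R0=1 thr2.R1=1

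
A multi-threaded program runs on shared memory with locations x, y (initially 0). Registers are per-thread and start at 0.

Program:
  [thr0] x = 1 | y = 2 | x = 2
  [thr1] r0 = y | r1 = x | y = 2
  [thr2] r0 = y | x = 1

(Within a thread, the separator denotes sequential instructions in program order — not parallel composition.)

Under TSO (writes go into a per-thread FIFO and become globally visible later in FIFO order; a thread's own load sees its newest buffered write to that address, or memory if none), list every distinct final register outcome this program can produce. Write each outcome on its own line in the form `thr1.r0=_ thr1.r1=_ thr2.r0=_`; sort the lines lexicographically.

thr1.r0=0 thr1.r1=0 thr2.r0=0
thr1.r0=0 thr1.r1=0 thr2.r0=2
thr1.r0=0 thr1.r1=1 thr2.r0=0
thr1.r0=0 thr1.r1=1 thr2.r0=2
thr1.r0=0 thr1.r1=2 thr2.r0=0
thr1.r0=0 thr1.r1=2 thr2.r0=2
thr1.r0=2 thr1.r1=1 thr2.r0=0
thr1.r0=2 thr1.r1=1 thr2.r0=2
thr1.r0=2 thr1.r1=2 thr2.r0=0
thr1.r0=2 thr1.r1=2 thr2.r0=2

outcome vector order: (thr1.r0,thr1.r1,thr2.r0)
|TSO outcomes| = 10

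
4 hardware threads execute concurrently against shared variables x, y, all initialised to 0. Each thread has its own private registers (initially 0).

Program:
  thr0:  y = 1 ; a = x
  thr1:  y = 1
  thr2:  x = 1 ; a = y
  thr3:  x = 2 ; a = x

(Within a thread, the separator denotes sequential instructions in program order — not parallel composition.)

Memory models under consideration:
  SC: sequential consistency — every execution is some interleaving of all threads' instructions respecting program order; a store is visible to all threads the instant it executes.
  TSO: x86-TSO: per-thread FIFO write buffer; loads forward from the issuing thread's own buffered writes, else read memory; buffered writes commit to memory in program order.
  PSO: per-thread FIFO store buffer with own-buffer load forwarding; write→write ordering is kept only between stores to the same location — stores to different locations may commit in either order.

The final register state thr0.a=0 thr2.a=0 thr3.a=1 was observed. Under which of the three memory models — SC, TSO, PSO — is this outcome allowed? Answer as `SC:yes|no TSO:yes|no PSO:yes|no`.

outcome vector order: (thr0.a,thr2.a,thr3.a)
SC: 9 outcomes — {0/1/1, 0/1/2, 1/0/1, 1/0/2, 1/1/1, 1/1/2, 2/0/2, 2/1/1, 2/1/2}
TSO: 12 outcomes — {0/0/1, 0/0/2, 0/1/1, 0/1/2, 1/0/1, 1/0/2, 1/1/1, 1/1/2, 2/0/1, 2/0/2, 2/1/1, 2/1/2}
PSO: 12 outcomes — {0/0/1, 0/0/2, 0/1/1, 0/1/2, 1/0/1, 1/0/2, 1/1/1, 1/1/2, 2/0/1, 2/0/2, 2/1/1, 2/1/2}
target 0/0/1 ∈ {TSO,PSO}

SC:no TSO:yes PSO:yes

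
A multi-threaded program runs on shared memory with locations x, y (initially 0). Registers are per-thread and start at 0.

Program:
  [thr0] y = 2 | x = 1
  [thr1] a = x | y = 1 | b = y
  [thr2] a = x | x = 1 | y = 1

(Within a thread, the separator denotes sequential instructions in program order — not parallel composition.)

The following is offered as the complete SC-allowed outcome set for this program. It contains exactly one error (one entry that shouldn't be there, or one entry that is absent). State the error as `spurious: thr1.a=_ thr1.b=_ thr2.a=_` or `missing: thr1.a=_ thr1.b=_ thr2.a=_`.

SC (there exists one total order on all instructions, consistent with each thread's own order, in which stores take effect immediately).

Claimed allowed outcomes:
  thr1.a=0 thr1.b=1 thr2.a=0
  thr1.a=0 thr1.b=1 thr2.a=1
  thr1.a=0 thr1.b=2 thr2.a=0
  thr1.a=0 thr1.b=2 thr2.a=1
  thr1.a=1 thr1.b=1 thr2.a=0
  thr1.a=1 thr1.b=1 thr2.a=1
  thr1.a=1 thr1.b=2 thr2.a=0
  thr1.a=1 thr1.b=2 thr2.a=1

outcome vector order: (thr1.a,thr1.b,thr2.a)
SC (7): 010, 011, 020, 021, 110, 111, 120
claimed∖SC = {121}

spurious: thr1.a=1 thr1.b=2 thr2.a=1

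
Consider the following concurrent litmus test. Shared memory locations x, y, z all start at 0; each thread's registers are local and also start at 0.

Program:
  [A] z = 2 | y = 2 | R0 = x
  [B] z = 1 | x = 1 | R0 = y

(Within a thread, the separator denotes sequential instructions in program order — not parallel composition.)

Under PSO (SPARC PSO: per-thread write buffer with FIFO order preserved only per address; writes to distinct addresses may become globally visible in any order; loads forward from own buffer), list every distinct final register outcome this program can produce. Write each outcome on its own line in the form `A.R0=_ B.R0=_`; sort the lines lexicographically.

A.R0=0 B.R0=0
A.R0=0 B.R0=2
A.R0=1 B.R0=0
A.R0=1 B.R0=2

outcome vector order: (A.R0,B.R0)
|PSO outcomes| = 4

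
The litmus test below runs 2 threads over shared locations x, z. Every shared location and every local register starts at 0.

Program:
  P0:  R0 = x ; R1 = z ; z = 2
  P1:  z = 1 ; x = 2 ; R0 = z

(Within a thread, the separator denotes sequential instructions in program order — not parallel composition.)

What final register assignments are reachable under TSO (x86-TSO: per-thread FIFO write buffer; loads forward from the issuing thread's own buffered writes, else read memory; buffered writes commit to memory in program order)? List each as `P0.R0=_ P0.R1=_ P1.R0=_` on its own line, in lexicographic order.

outcome vector order: (P0.R0,P0.R1,P1.R0)
|TSO outcomes| = 6

P0.R0=0 P0.R1=0 P1.R0=1
P0.R0=0 P0.R1=0 P1.R0=2
P0.R0=0 P0.R1=1 P1.R0=1
P0.R0=0 P0.R1=1 P1.R0=2
P0.R0=2 P0.R1=1 P1.R0=1
P0.R0=2 P0.R1=1 P1.R0=2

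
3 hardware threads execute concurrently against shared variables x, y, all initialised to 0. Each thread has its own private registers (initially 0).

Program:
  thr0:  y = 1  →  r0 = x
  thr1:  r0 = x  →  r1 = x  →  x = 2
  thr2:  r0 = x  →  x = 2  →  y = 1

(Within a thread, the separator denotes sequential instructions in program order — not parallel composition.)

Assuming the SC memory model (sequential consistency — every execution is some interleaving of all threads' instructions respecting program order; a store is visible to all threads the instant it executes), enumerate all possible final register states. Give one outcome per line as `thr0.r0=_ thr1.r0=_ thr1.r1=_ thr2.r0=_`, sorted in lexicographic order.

thr0.r0=0 thr1.r0=0 thr1.r1=0 thr2.r0=0
thr0.r0=0 thr1.r0=0 thr1.r1=0 thr2.r0=2
thr0.r0=0 thr1.r0=0 thr1.r1=2 thr2.r0=0
thr0.r0=0 thr1.r0=2 thr1.r1=2 thr2.r0=0
thr0.r0=2 thr1.r0=0 thr1.r1=0 thr2.r0=0
thr0.r0=2 thr1.r0=0 thr1.r1=0 thr2.r0=2
thr0.r0=2 thr1.r0=0 thr1.r1=2 thr2.r0=0
thr0.r0=2 thr1.r0=2 thr1.r1=2 thr2.r0=0

outcome vector order: (thr0.r0,thr1.r0,thr1.r1,thr2.r0)
|SC outcomes| = 8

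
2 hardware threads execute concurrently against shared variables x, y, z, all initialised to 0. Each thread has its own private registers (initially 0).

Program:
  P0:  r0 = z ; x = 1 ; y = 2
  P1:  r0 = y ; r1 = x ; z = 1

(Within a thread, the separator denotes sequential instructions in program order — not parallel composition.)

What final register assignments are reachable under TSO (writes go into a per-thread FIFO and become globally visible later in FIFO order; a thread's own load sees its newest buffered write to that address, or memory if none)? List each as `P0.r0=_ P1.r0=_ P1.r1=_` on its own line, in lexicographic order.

outcome vector order: (P0.r0,P1.r0,P1.r1)
|TSO outcomes| = 4

P0.r0=0 P1.r0=0 P1.r1=0
P0.r0=0 P1.r0=0 P1.r1=1
P0.r0=0 P1.r0=2 P1.r1=1
P0.r0=1 P1.r0=0 P1.r1=0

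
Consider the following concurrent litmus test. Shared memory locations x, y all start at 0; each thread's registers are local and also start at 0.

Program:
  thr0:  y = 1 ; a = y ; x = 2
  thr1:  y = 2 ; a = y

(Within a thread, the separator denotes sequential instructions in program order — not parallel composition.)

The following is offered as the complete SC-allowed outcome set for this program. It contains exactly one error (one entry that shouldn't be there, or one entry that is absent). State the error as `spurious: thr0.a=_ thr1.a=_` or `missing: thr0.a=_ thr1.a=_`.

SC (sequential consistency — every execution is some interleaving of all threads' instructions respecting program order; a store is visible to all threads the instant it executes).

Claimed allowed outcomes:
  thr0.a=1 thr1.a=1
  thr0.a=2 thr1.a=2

missing: thr0.a=1 thr1.a=2

outcome vector order: (thr0.a,thr1.a)
SC (3): 1/1 1/2 2/2
SC∖claimed = {1/2}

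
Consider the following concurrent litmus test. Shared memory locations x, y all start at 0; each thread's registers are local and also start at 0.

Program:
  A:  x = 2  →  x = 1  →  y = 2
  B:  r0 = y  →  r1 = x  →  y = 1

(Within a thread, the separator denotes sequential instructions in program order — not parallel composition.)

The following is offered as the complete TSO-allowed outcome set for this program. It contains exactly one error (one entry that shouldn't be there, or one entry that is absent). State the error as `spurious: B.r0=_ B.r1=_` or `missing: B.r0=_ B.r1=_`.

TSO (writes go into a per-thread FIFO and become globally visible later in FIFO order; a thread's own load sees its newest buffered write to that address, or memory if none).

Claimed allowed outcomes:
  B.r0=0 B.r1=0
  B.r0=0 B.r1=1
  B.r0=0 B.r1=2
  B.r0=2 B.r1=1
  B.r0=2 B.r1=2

outcome vector order: (B.r0,B.r1)
[TSO] allowed = {(0,0); (0,1); (0,2); (2,1)}
claimed∖TSO = {(2,2)}

spurious: B.r0=2 B.r1=2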